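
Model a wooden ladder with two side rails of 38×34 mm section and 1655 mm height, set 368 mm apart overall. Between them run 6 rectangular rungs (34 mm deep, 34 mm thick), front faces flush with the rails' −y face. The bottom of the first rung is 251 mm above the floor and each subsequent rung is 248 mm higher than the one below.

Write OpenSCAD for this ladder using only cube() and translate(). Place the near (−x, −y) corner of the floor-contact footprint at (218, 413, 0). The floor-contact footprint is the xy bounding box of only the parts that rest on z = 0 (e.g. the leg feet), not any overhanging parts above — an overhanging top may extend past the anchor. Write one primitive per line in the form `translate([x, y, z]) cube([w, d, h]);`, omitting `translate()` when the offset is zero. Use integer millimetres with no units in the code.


translate([218, 413, 0]) cube([38, 34, 1655]);
translate([548, 413, 0]) cube([38, 34, 1655]);
translate([256, 413, 251]) cube([292, 34, 34]);
translate([256, 413, 499]) cube([292, 34, 34]);
translate([256, 413, 747]) cube([292, 34, 34]);
translate([256, 413, 995]) cube([292, 34, 34]);
translate([256, 413, 1243]) cube([292, 34, 34]);
translate([256, 413, 1491]) cube([292, 34, 34]);


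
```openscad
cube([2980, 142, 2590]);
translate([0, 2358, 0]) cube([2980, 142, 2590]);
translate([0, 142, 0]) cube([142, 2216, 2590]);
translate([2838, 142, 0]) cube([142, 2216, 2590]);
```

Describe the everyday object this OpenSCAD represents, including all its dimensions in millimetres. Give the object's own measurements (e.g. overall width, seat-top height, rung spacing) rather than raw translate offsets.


The wall frame of a small rectangular building: four walls, each 2590 mm tall and 142 mm thick, enclosing a footprint 2980 mm (x) by 2500 mm (y) outside-to-outside, with no floor or roof. The front and back walls (the −y and +y sides) span the full width; the two side walls fit between them.


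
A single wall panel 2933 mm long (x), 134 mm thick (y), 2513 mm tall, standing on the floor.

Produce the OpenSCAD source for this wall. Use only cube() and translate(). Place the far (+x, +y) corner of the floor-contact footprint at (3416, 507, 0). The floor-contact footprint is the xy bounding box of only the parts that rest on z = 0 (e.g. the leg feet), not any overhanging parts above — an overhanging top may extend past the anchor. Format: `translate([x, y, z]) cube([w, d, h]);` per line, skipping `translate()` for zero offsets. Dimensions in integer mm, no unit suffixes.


translate([483, 373, 0]) cube([2933, 134, 2513]);


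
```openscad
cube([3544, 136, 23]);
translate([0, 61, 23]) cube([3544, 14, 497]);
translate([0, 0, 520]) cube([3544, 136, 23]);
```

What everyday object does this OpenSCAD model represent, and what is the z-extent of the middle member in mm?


An I-beam. The web height is 497 mm.

Two wide flanges with a thin centred web — an I-beam. Overall 543 mm minus two 23 mm flanges gives a web of 543 − 2·23 = 497 mm.


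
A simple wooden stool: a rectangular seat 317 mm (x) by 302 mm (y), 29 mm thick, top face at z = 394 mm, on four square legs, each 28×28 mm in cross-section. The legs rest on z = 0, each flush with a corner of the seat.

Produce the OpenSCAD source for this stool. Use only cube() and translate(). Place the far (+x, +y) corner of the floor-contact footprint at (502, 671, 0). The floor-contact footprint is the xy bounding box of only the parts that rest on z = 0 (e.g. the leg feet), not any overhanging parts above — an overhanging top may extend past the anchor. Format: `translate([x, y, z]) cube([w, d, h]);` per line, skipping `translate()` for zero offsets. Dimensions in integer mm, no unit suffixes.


translate([185, 369, 365]) cube([317, 302, 29]);
translate([185, 369, 0]) cube([28, 28, 365]);
translate([474, 369, 0]) cube([28, 28, 365]);
translate([185, 643, 0]) cube([28, 28, 365]);
translate([474, 643, 0]) cube([28, 28, 365]);


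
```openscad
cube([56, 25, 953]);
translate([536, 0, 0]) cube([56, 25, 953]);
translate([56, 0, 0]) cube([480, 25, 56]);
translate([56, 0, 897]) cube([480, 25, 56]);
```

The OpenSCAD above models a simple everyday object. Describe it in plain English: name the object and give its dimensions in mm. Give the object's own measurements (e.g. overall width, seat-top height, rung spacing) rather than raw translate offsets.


A rectangular picture frame lying in the x–z plane (depth along y). The opening is 480 mm wide (x) by 841 mm tall (z), surrounded by a border 56 mm wide on all four sides. The frame is 25 mm deep and is made of two full-height vertical stiles with two horizontal rails fitted between them.


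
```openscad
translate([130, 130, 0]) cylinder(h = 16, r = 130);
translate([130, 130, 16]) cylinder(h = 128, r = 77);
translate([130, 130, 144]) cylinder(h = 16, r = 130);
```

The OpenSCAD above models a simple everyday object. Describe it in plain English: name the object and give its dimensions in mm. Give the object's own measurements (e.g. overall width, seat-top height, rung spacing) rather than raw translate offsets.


A spool: two coaxial disc flanges of radius 130 mm and thickness 16 mm, joined by a core cylinder of radius 77 mm and height 128 mm. The lower flange rests on z = 0 and the three cylinders share a vertical axis.


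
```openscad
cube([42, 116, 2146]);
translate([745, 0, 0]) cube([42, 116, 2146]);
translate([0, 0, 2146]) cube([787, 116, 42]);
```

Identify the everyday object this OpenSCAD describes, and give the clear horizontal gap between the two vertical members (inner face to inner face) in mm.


A door frame. The clear opening width is 703 mm.

Two 2146 mm tall posts with a header on top — a door frame. The left jamb is 42 mm wide at x = 0; the right jamb starts at x = 745. The clear opening is 745 − 42 = 703 mm.


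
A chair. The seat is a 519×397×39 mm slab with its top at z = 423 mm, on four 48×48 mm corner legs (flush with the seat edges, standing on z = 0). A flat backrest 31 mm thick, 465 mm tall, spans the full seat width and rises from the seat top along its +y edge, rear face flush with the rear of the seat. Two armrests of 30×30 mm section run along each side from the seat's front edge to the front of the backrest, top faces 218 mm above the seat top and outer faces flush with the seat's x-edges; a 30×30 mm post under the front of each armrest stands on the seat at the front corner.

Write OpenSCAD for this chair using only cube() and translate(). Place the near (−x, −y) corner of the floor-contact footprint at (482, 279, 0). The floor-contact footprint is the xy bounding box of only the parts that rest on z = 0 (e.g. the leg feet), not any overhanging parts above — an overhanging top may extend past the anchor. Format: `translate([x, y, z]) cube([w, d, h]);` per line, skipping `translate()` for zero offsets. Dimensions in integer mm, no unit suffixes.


translate([482, 279, 384]) cube([519, 397, 39]);
translate([482, 279, 0]) cube([48, 48, 384]);
translate([953, 279, 0]) cube([48, 48, 384]);
translate([482, 628, 0]) cube([48, 48, 384]);
translate([953, 628, 0]) cube([48, 48, 384]);
translate([482, 645, 423]) cube([519, 31, 465]);
translate([482, 279, 611]) cube([30, 366, 30]);
translate([971, 279, 611]) cube([30, 366, 30]);
translate([482, 279, 423]) cube([30, 30, 188]);
translate([971, 279, 423]) cube([30, 30, 188]);


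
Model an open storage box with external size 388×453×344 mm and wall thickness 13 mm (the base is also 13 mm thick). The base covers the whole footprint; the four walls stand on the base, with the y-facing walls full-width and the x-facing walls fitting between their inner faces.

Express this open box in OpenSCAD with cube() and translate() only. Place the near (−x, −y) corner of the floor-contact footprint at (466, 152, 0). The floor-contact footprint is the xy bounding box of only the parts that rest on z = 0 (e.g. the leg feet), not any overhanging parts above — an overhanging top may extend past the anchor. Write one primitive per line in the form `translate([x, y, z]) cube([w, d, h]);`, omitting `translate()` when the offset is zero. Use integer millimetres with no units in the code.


translate([466, 152, 0]) cube([388, 453, 13]);
translate([466, 152, 13]) cube([388, 13, 331]);
translate([466, 592, 13]) cube([388, 13, 331]);
translate([466, 165, 13]) cube([13, 427, 331]);
translate([841, 165, 13]) cube([13, 427, 331]);


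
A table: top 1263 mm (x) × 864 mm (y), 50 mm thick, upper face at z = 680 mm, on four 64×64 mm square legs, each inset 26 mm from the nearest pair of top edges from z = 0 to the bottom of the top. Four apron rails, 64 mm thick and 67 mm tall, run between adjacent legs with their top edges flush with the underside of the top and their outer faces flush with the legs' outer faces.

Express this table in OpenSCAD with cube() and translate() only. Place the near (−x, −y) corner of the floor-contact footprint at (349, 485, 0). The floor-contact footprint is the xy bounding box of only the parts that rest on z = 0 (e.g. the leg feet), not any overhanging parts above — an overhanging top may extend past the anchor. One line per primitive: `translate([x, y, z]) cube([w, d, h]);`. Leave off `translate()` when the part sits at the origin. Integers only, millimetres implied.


translate([323, 459, 630]) cube([1263, 864, 50]);
translate([349, 485, 0]) cube([64, 64, 630]);
translate([1496, 485, 0]) cube([64, 64, 630]);
translate([349, 1233, 0]) cube([64, 64, 630]);
translate([1496, 1233, 0]) cube([64, 64, 630]);
translate([413, 485, 563]) cube([1083, 64, 67]);
translate([413, 1233, 563]) cube([1083, 64, 67]);
translate([349, 549, 563]) cube([64, 684, 67]);
translate([1496, 549, 563]) cube([64, 684, 67]);


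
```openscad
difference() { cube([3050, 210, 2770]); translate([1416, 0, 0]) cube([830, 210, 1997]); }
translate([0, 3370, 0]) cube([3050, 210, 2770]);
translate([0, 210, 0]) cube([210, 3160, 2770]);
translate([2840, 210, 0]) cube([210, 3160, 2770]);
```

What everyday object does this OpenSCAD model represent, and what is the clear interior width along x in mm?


A single room. The interior width is 2630 mm.

Four walls enclosing a rectangle with a door in the front wall — a room. Outside width 3050 minus two 210 mm walls gives 2630 mm.


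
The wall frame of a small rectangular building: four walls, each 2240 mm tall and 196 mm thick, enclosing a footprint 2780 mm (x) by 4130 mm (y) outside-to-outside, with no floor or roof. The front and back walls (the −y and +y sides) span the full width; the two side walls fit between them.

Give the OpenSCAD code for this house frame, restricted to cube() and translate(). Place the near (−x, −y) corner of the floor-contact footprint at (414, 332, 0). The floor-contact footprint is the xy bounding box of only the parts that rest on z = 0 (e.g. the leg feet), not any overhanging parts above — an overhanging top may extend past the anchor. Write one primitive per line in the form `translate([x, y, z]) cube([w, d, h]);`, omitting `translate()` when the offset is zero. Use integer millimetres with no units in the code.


translate([414, 332, 0]) cube([2780, 196, 2240]);
translate([414, 4266, 0]) cube([2780, 196, 2240]);
translate([414, 528, 0]) cube([196, 3738, 2240]);
translate([2998, 528, 0]) cube([196, 3738, 2240]);


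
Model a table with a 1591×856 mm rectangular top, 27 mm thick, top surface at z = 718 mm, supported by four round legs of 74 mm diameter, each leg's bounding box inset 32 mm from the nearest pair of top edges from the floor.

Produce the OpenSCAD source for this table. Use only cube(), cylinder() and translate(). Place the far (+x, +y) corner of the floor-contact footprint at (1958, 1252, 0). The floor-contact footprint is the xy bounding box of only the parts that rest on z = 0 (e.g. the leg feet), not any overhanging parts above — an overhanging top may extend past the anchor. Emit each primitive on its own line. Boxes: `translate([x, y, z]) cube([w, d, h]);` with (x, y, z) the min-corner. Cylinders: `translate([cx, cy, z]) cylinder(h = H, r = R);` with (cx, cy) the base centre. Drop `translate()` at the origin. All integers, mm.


translate([399, 428, 691]) cube([1591, 856, 27]);
translate([468, 497, 0]) cylinder(h = 691, r = 37);
translate([1921, 497, 0]) cylinder(h = 691, r = 37);
translate([468, 1215, 0]) cylinder(h = 691, r = 37);
translate([1921, 1215, 0]) cylinder(h = 691, r = 37);


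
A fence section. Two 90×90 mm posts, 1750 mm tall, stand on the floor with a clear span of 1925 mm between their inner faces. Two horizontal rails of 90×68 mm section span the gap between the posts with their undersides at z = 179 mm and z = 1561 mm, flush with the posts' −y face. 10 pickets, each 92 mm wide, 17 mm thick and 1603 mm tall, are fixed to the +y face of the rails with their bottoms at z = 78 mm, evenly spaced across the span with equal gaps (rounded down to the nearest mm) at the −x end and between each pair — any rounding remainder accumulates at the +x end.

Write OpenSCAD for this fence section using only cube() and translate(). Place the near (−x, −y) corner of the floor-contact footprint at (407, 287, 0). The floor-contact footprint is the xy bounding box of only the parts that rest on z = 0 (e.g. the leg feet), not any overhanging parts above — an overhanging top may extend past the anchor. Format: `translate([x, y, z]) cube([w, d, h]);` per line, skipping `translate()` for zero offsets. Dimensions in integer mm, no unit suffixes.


translate([407, 287, 0]) cube([90, 90, 1750]);
translate([2422, 287, 0]) cube([90, 90, 1750]);
translate([497, 287, 179]) cube([1925, 90, 68]);
translate([497, 287, 1561]) cube([1925, 90, 68]);
translate([588, 377, 78]) cube([92, 17, 1603]);
translate([771, 377, 78]) cube([92, 17, 1603]);
translate([954, 377, 78]) cube([92, 17, 1603]);
translate([1137, 377, 78]) cube([92, 17, 1603]);
translate([1320, 377, 78]) cube([92, 17, 1603]);
translate([1503, 377, 78]) cube([92, 17, 1603]);
translate([1686, 377, 78]) cube([92, 17, 1603]);
translate([1869, 377, 78]) cube([92, 17, 1603]);
translate([2052, 377, 78]) cube([92, 17, 1603]);
translate([2235, 377, 78]) cube([92, 17, 1603]);


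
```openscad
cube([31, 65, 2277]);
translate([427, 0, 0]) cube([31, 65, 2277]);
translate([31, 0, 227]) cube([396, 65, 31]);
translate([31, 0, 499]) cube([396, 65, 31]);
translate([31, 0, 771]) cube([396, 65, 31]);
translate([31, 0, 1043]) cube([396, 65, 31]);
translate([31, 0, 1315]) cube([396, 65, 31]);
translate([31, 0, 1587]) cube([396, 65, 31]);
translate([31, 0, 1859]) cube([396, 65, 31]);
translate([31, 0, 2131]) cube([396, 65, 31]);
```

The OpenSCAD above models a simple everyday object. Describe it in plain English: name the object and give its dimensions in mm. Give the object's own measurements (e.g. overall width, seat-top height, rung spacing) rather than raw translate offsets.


A straight ladder. Two 31×65 mm vertical rails, 2277 mm tall, stand 458 mm apart (outside-to-outside) with their front faces coplanar on the −y side. 8 rungs, each 65 mm deep and 31 mm tall, span between the inner faces of the rails, front faces flush with the rails. The lowest rung's underside is at z = 227 mm and rungs are spaced 272 mm apart (underside to underside).


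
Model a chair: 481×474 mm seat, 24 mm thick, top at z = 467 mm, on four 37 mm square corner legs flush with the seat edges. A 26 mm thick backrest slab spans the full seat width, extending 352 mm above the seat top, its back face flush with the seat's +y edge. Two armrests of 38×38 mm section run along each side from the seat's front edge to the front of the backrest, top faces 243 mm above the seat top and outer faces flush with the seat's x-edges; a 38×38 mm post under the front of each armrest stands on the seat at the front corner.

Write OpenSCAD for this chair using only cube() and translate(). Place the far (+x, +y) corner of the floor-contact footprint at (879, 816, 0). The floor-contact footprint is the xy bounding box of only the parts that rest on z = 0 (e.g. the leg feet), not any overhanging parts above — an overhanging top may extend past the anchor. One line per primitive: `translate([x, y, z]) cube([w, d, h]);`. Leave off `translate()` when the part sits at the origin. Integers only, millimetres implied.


// leg_h = 467 - 24 = 443
// arm post h = 243 - 38 = 205
translate([398, 342, 443]) cube([481, 474, 24]);
translate([398, 342, 0]) cube([37, 37, 443]);
translate([842, 342, 0]) cube([37, 37, 443]);
translate([398, 779, 0]) cube([37, 37, 443]);
translate([842, 779, 0]) cube([37, 37, 443]);
translate([398, 790, 467]) cube([481, 26, 352]);
translate([398, 342, 672]) cube([38, 448, 38]);
translate([841, 342, 672]) cube([38, 448, 38]);
translate([398, 342, 467]) cube([38, 38, 205]);
translate([841, 342, 467]) cube([38, 38, 205]);


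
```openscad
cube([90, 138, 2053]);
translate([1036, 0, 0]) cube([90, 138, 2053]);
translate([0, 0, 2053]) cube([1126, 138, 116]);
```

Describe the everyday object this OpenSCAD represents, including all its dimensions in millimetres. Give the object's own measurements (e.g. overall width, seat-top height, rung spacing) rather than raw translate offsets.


A door frame. The clear opening is 946 mm wide and 2053 mm high. Two 90 mm wide jambs, 138 mm deep, stand either side of the opening from the floor to the top of the opening. A 116 mm thick head sits across the top of both jambs, spanning the full outside width of the frame.


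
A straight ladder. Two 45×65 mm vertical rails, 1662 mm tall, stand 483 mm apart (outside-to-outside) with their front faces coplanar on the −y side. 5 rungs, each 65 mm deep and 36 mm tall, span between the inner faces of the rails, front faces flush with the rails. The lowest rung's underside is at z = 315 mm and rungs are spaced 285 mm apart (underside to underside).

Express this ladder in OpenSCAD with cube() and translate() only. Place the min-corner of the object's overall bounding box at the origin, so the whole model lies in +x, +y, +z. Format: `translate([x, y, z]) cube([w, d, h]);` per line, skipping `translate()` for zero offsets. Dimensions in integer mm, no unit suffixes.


cube([45, 65, 1662]);
translate([438, 0, 0]) cube([45, 65, 1662]);
translate([45, 0, 315]) cube([393, 65, 36]);
translate([45, 0, 600]) cube([393, 65, 36]);
translate([45, 0, 885]) cube([393, 65, 36]);
translate([45, 0, 1170]) cube([393, 65, 36]);
translate([45, 0, 1455]) cube([393, 65, 36]);


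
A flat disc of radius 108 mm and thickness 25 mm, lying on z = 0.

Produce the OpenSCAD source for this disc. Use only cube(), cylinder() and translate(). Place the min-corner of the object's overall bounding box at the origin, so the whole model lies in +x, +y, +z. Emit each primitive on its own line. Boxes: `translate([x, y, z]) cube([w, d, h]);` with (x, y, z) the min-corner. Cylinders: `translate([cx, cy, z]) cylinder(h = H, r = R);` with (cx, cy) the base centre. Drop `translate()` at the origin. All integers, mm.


translate([108, 108, 0]) cylinder(h = 25, r = 108);


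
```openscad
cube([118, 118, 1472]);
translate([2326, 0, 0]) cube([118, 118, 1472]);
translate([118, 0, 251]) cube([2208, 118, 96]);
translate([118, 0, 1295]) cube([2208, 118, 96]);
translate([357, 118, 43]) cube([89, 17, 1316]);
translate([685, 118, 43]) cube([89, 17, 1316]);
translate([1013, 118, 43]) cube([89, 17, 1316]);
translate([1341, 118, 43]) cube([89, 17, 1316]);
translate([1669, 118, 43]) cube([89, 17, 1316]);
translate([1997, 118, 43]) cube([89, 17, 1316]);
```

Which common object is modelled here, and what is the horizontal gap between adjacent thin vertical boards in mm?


A fence section. The picket gap is 239 mm.

Two posts, two rails, 6 pickets — a fence section. Span 2208 mm holds 6 pickets of 89 mm with 7 equal gaps: ⌊(2208 − 6·89) / 7⌋ = 239 mm.


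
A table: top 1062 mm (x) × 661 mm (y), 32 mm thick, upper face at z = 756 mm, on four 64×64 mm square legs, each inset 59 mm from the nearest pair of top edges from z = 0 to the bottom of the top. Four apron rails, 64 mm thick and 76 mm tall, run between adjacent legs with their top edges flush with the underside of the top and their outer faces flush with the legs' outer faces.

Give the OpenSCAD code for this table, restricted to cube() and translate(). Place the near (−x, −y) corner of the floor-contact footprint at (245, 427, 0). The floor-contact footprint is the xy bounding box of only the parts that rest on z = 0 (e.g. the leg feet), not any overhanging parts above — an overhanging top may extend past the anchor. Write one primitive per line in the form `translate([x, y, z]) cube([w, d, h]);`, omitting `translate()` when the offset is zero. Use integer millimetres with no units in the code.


translate([186, 368, 724]) cube([1062, 661, 32]);
translate([245, 427, 0]) cube([64, 64, 724]);
translate([1125, 427, 0]) cube([64, 64, 724]);
translate([245, 906, 0]) cube([64, 64, 724]);
translate([1125, 906, 0]) cube([64, 64, 724]);
translate([309, 427, 648]) cube([816, 64, 76]);
translate([309, 906, 648]) cube([816, 64, 76]);
translate([245, 491, 648]) cube([64, 415, 76]);
translate([1125, 491, 648]) cube([64, 415, 76]);


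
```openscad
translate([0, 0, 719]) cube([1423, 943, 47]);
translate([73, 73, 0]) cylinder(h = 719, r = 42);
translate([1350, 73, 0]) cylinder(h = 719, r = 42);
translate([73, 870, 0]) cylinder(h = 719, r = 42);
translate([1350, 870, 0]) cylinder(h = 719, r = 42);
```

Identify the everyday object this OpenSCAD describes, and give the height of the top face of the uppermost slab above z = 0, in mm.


A table. The table height is 766 mm.

A 1423×943×47 slab sits at z = 719 on four Ø84 mm round legs — a table. The top surface is at 719 + 47 = 766 mm.


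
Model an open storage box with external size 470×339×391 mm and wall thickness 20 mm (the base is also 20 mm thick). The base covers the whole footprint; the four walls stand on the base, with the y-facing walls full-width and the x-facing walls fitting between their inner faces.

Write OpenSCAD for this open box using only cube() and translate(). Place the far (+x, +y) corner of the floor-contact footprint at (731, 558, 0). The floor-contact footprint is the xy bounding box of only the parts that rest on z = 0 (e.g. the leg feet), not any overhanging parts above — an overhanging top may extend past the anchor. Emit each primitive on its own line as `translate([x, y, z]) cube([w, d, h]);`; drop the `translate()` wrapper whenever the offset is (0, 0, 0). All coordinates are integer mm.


translate([261, 219, 0]) cube([470, 339, 20]);
translate([261, 219, 20]) cube([470, 20, 371]);
translate([261, 538, 20]) cube([470, 20, 371]);
translate([261, 239, 20]) cube([20, 299, 371]);
translate([711, 239, 20]) cube([20, 299, 371]);


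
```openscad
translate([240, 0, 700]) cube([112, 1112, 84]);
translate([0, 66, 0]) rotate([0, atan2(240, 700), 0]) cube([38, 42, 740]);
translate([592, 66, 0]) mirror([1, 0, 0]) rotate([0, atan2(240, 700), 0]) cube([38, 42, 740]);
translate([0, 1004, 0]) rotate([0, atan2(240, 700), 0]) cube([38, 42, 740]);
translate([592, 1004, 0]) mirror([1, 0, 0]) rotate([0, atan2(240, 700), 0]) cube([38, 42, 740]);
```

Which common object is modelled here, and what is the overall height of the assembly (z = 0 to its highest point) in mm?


A sawhorse. The overall height is 784 mm.

A beam across two mirrored pairs of raked legs — a sawhorse. The beam's underside is at z = 700 (matching the legs' vertical rise in atan2(240, 700)) and the beam is 84 mm tall, so its top is at 700 + 84 = 784 mm. The raked legs top out at the beam's underside, so that is the highest point.


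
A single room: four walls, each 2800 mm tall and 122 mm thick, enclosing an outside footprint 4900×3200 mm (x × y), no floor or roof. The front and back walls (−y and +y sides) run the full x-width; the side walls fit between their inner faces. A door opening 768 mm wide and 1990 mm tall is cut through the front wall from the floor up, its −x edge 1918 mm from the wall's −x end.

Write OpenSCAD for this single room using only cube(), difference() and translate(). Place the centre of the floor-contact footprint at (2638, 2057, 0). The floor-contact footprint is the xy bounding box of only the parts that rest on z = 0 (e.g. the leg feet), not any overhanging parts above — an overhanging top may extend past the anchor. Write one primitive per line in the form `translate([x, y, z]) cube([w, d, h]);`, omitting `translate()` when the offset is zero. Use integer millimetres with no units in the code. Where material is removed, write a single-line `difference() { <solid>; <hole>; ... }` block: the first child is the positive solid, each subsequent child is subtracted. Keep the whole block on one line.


difference() { translate([188, 457, 0]) cube([4900, 122, 2800]); translate([2106, 457, 0]) cube([768, 122, 1990]); }
translate([188, 3535, 0]) cube([4900, 122, 2800]);
translate([188, 579, 0]) cube([122, 2956, 2800]);
translate([4966, 579, 0]) cube([122, 2956, 2800]);


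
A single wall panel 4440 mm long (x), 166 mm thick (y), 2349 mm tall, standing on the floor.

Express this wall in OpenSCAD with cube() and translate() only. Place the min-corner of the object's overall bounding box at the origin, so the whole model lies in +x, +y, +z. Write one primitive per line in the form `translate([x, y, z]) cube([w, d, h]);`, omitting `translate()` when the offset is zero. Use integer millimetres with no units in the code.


cube([4440, 166, 2349]);


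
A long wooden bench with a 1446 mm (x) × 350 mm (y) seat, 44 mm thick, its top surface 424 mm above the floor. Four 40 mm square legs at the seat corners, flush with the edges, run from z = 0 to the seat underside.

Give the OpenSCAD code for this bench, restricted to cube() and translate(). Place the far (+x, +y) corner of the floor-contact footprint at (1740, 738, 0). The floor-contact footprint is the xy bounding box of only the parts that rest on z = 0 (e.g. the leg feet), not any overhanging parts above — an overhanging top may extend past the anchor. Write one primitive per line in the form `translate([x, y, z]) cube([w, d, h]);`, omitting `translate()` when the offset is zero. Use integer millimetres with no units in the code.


translate([294, 388, 380]) cube([1446, 350, 44]);
translate([294, 388, 0]) cube([40, 40, 380]);
translate([294, 698, 0]) cube([40, 40, 380]);
translate([1700, 388, 0]) cube([40, 40, 380]);
translate([1700, 698, 0]) cube([40, 40, 380]);


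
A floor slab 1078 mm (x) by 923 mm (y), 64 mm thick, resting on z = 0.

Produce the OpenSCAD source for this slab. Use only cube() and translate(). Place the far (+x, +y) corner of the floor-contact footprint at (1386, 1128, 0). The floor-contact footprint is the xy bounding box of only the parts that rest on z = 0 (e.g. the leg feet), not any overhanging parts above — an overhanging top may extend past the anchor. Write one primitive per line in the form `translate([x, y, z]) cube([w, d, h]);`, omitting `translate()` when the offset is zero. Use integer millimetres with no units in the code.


translate([308, 205, 0]) cube([1078, 923, 64]);


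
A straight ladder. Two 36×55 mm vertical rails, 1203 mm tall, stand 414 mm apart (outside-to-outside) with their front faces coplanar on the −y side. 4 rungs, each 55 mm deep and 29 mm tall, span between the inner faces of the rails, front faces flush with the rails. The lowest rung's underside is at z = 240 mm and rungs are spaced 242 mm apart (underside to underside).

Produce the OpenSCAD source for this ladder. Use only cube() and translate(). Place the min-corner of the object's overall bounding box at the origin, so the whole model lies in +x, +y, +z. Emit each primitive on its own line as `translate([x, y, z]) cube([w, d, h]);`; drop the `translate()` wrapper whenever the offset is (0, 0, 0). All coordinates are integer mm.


cube([36, 55, 1203]);
translate([378, 0, 0]) cube([36, 55, 1203]);
translate([36, 0, 240]) cube([342, 55, 29]);
translate([36, 0, 482]) cube([342, 55, 29]);
translate([36, 0, 724]) cube([342, 55, 29]);
translate([36, 0, 966]) cube([342, 55, 29]);


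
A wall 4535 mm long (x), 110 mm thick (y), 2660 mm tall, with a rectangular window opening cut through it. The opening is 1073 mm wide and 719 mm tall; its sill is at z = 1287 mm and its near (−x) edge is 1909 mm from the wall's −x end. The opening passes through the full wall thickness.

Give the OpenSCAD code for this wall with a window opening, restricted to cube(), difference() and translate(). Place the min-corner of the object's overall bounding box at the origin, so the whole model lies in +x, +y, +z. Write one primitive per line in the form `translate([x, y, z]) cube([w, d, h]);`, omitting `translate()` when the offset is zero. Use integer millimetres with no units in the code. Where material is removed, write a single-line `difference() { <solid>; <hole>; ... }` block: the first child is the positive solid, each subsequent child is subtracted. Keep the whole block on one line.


difference() { cube([4535, 110, 2660]); translate([1909, 0, 1287]) cube([1073, 110, 719]); }


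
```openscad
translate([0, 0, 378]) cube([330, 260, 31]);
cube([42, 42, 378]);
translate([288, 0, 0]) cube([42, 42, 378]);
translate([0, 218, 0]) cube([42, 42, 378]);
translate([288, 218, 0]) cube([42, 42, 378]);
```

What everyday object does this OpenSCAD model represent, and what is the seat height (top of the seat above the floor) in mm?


A stool. The seat height is 409 mm.

A 330×260×31 slab at z = 378 on four corner posts — a stool. The seat top is 378 + 31 = 409 mm.


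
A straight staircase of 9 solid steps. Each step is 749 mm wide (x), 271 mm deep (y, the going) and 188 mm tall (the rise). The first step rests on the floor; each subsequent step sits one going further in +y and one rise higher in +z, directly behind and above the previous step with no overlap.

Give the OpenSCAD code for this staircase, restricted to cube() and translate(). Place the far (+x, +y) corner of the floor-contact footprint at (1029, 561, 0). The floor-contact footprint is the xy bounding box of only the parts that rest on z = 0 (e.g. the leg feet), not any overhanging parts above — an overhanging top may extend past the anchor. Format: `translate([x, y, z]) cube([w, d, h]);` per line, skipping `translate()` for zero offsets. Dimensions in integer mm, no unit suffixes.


translate([280, 290, 0]) cube([749, 271, 188]);
translate([280, 561, 188]) cube([749, 271, 188]);
translate([280, 832, 376]) cube([749, 271, 188]);
translate([280, 1103, 564]) cube([749, 271, 188]);
translate([280, 1374, 752]) cube([749, 271, 188]);
translate([280, 1645, 940]) cube([749, 271, 188]);
translate([280, 1916, 1128]) cube([749, 271, 188]);
translate([280, 2187, 1316]) cube([749, 271, 188]);
translate([280, 2458, 1504]) cube([749, 271, 188]);


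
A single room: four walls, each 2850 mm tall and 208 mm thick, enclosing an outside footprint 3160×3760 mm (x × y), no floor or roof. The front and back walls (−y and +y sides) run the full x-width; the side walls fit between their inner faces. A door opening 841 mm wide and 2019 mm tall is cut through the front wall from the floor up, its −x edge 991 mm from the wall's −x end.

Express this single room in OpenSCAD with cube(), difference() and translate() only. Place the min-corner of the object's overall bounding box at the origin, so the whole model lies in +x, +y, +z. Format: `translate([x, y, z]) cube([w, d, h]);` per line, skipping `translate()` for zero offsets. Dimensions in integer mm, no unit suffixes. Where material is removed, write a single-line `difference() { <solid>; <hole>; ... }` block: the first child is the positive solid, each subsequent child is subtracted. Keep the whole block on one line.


difference() { cube([3160, 208, 2850]); translate([991, 0, 0]) cube([841, 208, 2019]); }
translate([0, 3552, 0]) cube([3160, 208, 2850]);
translate([0, 208, 0]) cube([208, 3344, 2850]);
translate([2952, 208, 0]) cube([208, 3344, 2850]);


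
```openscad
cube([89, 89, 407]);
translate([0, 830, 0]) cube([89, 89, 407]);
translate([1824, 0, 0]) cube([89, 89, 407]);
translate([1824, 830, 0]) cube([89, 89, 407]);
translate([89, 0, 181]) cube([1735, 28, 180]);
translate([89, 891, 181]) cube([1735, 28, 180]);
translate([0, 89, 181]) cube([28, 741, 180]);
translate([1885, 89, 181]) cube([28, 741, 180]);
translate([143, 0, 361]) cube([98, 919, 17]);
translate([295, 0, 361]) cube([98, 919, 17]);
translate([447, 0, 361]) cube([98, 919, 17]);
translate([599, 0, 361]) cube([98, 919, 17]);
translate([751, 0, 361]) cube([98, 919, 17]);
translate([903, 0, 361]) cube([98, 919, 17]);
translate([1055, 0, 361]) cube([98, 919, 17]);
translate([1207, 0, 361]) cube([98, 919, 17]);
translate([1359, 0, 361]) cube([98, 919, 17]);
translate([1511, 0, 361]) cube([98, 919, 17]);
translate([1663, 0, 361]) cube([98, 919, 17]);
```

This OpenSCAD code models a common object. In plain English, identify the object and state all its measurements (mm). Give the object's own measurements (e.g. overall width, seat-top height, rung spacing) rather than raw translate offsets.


A bed frame 1913 mm long (x) by 919 mm wide (y). Four 89×89 mm corner posts, 407 mm tall, at the corners of the footprint. Four rails of 28 mm thickness and 180 mm height run between adjacent posts with their undersides at z = 181 mm, their outer faces flush with the outside of the frame (the two x-running rails run between the posts' inner faces; the two y-running rails run between the posts' inner faces). 11 slats, each 98 mm wide (x) and 17 mm thick, lie across the top of the two x-running rails, running the full 919 mm width of the frame in y; along x they sit between the end posts with a 54 mm gap after the −x posts and between neighbouring slats, leaving 63 mm before the +x posts.


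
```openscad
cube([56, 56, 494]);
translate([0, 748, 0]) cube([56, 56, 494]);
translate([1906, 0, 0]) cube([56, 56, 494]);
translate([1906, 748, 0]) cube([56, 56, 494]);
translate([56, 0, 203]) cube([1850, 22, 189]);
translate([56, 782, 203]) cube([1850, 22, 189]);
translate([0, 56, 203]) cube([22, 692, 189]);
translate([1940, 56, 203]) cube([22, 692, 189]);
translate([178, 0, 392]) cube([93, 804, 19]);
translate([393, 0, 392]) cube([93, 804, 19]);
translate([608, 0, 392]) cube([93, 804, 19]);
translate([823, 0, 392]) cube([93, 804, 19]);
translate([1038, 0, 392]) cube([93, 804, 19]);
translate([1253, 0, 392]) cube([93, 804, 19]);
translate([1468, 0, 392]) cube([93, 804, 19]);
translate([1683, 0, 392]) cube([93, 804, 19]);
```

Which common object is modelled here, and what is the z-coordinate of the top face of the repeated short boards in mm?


A bed frame. The slat-top height is 411 mm.

Four posts, four rails, and a row of slats — a bed frame. Slats sit on the rails at z = 203 + 189 = 392; with slat thickness 19, the top is 411 mm.


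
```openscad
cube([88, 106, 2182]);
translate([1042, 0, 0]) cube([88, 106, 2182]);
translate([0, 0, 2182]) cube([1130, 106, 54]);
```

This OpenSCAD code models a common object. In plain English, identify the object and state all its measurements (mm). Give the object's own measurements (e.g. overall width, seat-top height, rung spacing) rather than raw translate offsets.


A door frame. The clear opening is 954 mm wide and 2182 mm high. Two 88 mm wide jambs, 106 mm deep, stand either side of the opening from the floor to the top of the opening. A 54 mm thick head sits across the top of both jambs, spanning the full outside width of the frame.


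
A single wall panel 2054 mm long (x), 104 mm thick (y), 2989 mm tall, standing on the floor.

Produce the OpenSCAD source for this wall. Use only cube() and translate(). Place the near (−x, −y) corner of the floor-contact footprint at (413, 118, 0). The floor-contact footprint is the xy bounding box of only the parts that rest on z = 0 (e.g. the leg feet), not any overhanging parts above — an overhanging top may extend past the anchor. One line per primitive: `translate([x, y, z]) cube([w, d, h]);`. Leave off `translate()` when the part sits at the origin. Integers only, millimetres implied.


translate([413, 118, 0]) cube([2054, 104, 2989]);


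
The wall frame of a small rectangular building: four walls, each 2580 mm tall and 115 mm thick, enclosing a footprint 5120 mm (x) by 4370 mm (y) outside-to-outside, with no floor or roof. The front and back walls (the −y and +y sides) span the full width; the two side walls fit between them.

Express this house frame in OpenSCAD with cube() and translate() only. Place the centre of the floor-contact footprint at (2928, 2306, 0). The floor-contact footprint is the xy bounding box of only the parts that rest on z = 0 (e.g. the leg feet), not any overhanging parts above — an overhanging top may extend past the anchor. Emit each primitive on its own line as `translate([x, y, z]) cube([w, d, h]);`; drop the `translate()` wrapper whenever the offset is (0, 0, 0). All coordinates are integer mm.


translate([368, 121, 0]) cube([5120, 115, 2580]);
translate([368, 4376, 0]) cube([5120, 115, 2580]);
translate([368, 236, 0]) cube([115, 4140, 2580]);
translate([5373, 236, 0]) cube([115, 4140, 2580]);


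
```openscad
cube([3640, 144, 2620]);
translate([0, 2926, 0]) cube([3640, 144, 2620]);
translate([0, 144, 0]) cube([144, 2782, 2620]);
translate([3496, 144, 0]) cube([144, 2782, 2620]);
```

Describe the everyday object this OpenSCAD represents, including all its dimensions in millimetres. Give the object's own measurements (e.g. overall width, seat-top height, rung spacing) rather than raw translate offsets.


The wall frame of a small rectangular building: four walls, each 2620 mm tall and 144 mm thick, enclosing a footprint 3640 mm (x) by 3070 mm (y) outside-to-outside, with no floor or roof. The front and back walls (the −y and +y sides) span the full width; the two side walls fit between them.


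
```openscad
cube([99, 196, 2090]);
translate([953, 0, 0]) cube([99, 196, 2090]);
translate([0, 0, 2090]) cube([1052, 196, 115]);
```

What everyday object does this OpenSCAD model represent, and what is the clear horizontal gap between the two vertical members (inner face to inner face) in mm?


A door frame. The clear opening width is 854 mm.

Two 2090 mm tall posts with a header on top — a door frame. The left jamb is 99 mm wide at x = 0; the right jamb starts at x = 953. The clear opening is 953 − 99 = 854 mm.


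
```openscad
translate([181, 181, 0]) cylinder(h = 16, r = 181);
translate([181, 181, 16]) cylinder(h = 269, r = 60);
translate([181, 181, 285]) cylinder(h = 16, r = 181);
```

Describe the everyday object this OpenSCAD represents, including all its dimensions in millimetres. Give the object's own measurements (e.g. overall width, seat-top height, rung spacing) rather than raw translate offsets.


A spool: two coaxial disc flanges of radius 181 mm and thickness 16 mm, joined by a core cylinder of radius 60 mm and height 269 mm. The lower flange rests on z = 0 and the three cylinders share a vertical axis.


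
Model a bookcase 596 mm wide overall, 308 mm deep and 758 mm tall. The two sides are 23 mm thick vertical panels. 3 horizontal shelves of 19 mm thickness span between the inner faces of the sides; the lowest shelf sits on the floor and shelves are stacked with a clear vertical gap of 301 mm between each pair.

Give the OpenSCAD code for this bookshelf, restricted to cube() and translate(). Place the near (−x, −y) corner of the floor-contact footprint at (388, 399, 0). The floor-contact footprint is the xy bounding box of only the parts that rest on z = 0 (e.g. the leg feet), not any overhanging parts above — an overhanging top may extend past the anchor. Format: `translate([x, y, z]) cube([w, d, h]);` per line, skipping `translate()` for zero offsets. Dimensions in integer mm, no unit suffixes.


translate([388, 399, 0]) cube([23, 308, 758]);
translate([961, 399, 0]) cube([23, 308, 758]);
translate([411, 399, 0]) cube([550, 308, 19]);
translate([411, 399, 320]) cube([550, 308, 19]);
translate([411, 399, 640]) cube([550, 308, 19]);


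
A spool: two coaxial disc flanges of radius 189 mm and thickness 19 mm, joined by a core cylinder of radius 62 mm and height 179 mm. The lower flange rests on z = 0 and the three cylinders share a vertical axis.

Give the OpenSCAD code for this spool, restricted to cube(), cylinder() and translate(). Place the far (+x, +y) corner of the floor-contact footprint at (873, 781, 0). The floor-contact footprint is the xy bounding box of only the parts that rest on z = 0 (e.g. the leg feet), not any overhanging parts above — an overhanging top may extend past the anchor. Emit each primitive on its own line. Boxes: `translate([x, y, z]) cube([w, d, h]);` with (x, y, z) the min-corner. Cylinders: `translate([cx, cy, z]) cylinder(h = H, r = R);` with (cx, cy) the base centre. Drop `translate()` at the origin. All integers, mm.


translate([684, 592, 0]) cylinder(h = 19, r = 189);
translate([684, 592, 19]) cylinder(h = 179, r = 62);
translate([684, 592, 198]) cylinder(h = 19, r = 189);
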